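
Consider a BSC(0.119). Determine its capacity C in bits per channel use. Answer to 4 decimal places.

0.4735 bits

Binary symmetric channel: C = 1 − h₂(ε) where h₂ is the binary entropy function.
h₂(0.119) = −0.119·log₂0.119 − 0.881·log₂0.881 = 0.5265.
C = 1 − 0.5265 = 0.4735 bits per channel use.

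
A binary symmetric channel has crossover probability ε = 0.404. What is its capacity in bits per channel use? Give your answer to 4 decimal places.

Binary symmetric channel: C = 1 − h₂(ε) where h₂ is the binary entropy function.
h₂(0.404) = −0.404·log₂0.404 − 0.596·log₂0.596 = 0.9732.
C = 1 − 0.9732 = 0.0268 bits per channel use.

0.0268 bits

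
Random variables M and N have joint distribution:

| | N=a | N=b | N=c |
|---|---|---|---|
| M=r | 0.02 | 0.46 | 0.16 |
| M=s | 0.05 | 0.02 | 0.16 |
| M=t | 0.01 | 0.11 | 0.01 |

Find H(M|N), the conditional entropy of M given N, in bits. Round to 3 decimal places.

1.018 bits

Marginals: p(M) = (0.6400, 0.2300, 0.1300), p(N) = (0.0800, 0.5900, 0.3300).
H(M|N) = Σ p(N) · H(M|N=·).
  N=a: p=0.0800, H(M|N=a) = 1.2988
  N=b: p=0.5900, H(M|N=b) = 0.8973
  N=c: p=0.3300, H(M|N=c) = 1.1656
Weighted sum = 1.018 bits.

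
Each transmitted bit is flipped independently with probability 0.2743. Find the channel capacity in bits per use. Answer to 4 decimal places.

Binary symmetric channel: C = 1 − h₂(ε) where h₂ is the binary entropy function.
h₂(0.2743) = −0.2743·log₂0.2743 − 0.7257·log₂0.7257 = 0.8476.
C = 1 − 0.8476 = 0.1524 bits per channel use.

0.1524 bits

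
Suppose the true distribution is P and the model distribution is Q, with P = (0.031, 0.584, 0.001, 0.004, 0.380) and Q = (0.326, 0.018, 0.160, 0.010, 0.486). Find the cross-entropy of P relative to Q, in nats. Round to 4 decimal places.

2.6753 nats

H(P,Q) = −Σ p·ln q.
  −0.031·ln(0.326) = 0.03475
  −0.584·ln(0.018) = 2.34615
  −0.001·ln(0.160) = 0.00183
  −0.004·ln(0.010) = 0.01842
  −0.380·ln(0.486) = 0.27419
H(P,Q) = 2.6753 nats.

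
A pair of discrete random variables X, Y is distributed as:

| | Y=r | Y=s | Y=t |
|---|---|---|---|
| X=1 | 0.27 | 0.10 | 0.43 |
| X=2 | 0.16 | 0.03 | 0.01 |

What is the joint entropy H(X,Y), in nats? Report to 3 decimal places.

1.391 nats

H(X,Y) = −Σ p(x,y)·ln p(x,y) over all 6 cells.
  cell (1,r): −0.27·ln0.27 = 0.3535
  cell (1,s): −0.10·ln0.10 = 0.2303
  cell (1,t): −0.43·ln0.43 = 0.3629
  cell (2,r): −0.16·ln0.16 = 0.2932
  cell (2,s): −0.03·ln0.03 = 0.1052
  cell (2,t): −0.01·ln0.01 = 0.0461
Sum = 1.391 nats.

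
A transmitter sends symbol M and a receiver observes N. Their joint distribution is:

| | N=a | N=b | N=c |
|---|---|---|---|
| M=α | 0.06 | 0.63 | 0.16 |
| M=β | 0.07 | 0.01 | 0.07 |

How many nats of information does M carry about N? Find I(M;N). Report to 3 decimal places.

Marginals: p(M) = (0.8500, 0.1500), p(N) = (0.1300, 0.6400, 0.2300).
I(M;N) = Σ p(x,y)·ln[p(x,y)/(p(x)p(y))].
  (α,a): 0.06·ln(0.5430) = -0.0366
  (α,b): 0.63·ln(1.1581) = 0.0925
  (α,c): 0.16·ln(0.8184) = -0.0321
  (β,a): 0.07·ln(3.5897) = 0.0895
  (β,b): 0.01·ln(0.1042) = -0.0226
  (β,c): 0.07·ln(2.0290) = 0.0495
Sum = 0.140 nats.

0.140 nats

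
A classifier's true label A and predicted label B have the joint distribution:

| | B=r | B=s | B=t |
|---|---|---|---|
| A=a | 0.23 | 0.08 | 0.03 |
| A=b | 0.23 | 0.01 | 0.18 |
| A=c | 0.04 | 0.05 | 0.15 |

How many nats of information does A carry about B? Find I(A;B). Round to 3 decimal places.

Marginals: p(A) = (0.3400, 0.4200, 0.2400), p(B) = (0.5000, 0.1400, 0.3600).
I(A;B) = Σ p(x,y)·ln[p(x,y)/(p(x)p(y))].
  (a,r): 0.23·ln(1.3529) = 0.0695
  (a,s): 0.08·ln(1.6807) = 0.0415
  (a,t): 0.03·ln(0.2451) = -0.0422
  (b,r): 0.23·ln(1.0952) = 0.0209
  (b,s): 0.01·ln(0.1701) = -0.0177
  (b,t): 0.18·ln(1.1905) = 0.0314
  (c,r): 0.04·ln(0.3333) = -0.0439
  (c,s): 0.05·ln(1.4881) = 0.0199
  (c,t): 0.15·ln(1.7361) = 0.0827
Sum = 0.162 nats.

0.162 nats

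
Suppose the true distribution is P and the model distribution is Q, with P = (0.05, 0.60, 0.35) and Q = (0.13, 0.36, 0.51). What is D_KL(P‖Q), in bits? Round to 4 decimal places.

0.1832 bits

D(P‖Q) = Σ p·log₂(p/q).
  0.05·log₂(0.05/0.13) = -0.06893
  0.60·log₂(0.60/0.36) = 0.44218
  0.35·log₂(0.35/0.51) = -0.19010
D(P‖Q) = 0.1832 bits.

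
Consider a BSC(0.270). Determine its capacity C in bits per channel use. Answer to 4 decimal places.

0.1585 bits

Binary symmetric channel: C = 1 − h₂(ε) where h₂ is the binary entropy function.
h₂(0.270) = −0.270·log₂0.270 − 0.730·log₂0.730 = 0.8415.
C = 1 − 0.8415 = 0.1585 bits per channel use.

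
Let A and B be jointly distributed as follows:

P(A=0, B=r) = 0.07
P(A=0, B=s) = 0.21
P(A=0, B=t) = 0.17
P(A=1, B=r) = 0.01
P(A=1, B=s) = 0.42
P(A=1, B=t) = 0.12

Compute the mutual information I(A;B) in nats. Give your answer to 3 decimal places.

0.060 nats

Marginals: p(A) = (0.4500, 0.5500), p(B) = (0.0800, 0.6300, 0.2900).
I(A;B) = H(A) + H(B) − H(A,B).
H(A) = 0.6881, H(B) = 0.8521, H(A,B) = 1.4800.
I(A;B) = 0.6881 + 0.8521 − 1.4800 = 0.060 nats.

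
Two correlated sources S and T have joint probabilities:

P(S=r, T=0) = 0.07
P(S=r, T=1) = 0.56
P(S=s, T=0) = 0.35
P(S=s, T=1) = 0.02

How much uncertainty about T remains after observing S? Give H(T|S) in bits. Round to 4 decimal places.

0.4293 bits

Marginals: p(S) = (0.6300, 0.3700), p(T) = (0.4200, 0.5800).
H(T|S) = Σ p(S) · H(T|S=·).
  S=r: p=0.6300, H(T|S=r) = 0.5033
  S=s: p=0.3700, H(T|S=s) = 0.3034
Weighted sum = 0.4293 bits.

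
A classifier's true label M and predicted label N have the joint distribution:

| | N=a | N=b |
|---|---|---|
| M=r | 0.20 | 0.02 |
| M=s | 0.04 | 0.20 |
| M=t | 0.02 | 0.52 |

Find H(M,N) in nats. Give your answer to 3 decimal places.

H(M,N) = −Σ p(x,y)·ln p(x,y) over all 6 cells.
  cell (r,a): −0.20·ln0.20 = 0.3219
  cell (r,b): −0.02·ln0.02 = 0.0782
  cell (s,a): −0.04·ln0.04 = 0.1288
  cell (s,b): −0.20·ln0.20 = 0.3219
  cell (t,a): −0.02·ln0.02 = 0.0782
  cell (t,b): −0.52·ln0.52 = 0.3400
Sum = 1.269 nats.

1.269 nats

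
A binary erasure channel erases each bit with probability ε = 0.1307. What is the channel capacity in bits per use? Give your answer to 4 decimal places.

Binary erasure channel: capacity C = 1 − ε.
C = 1 − 0.1307 = 0.8693 bits per channel use.

0.8693 bits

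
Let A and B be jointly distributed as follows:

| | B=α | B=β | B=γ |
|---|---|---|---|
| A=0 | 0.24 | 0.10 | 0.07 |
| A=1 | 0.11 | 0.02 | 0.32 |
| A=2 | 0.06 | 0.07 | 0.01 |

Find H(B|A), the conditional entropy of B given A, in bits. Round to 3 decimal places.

1.220 bits

Chain rule: H(B|A) = H(A,B) − H(A).
Marginals: p(A) = (0.4100, 0.4500, 0.1400), p(B) = (0.4100, 0.1900, 0.4000).
H(A,B) = 2.6626 bits; H(A) = 1.4429 bits.
H(B|A) = 2.6626 − 1.4429 = 1.220 bits.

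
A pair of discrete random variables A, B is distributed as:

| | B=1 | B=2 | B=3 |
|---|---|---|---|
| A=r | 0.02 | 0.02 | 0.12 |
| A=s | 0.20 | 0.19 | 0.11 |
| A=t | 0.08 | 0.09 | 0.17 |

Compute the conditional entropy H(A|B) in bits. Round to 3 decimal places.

1.331 bits

Marginals: p(A) = (0.1600, 0.5000, 0.3400), p(B) = (0.3000, 0.3000, 0.4000).
H(A|B) = Σ p(B) · H(A|B=·).
  B=1: p=0.3000, H(A|B=1) = 1.1589
  B=2: p=0.3000, H(A|B=2) = 1.1989
  B=3: p=0.4000, H(A|B=3) = 1.5579
Weighted sum = 1.331 bits.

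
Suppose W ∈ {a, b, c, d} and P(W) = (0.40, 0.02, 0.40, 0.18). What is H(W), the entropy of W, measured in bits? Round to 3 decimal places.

1.616 bits

H(W) = −Σ p·log₂ p.
  −(0.40)·log₂(0.40) = 0.5288
  −(0.02)·log₂(0.02) = 0.1129
  −(0.40)·log₂(0.40) = 0.5288
  −(0.18)·log₂(0.18) = 0.4453
Sum: 0.5288 + 0.1129 + 0.5288 + 0.4453 = 1.616 bits.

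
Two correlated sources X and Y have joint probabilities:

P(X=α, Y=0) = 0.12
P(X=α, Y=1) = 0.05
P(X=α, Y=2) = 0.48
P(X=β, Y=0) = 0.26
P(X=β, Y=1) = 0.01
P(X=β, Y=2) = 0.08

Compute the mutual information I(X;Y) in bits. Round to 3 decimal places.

Marginals: p(X) = (0.6500, 0.3500), p(Y) = (0.3800, 0.0600, 0.5600).
I(X;Y) = Σ p(x,y)·log₂[p(x,y)/(p(x)p(y))].
  (α,0): 0.12·log₂(0.4858) = -0.1250
  (α,1): 0.05·log₂(1.2821) = 0.0179
  (α,2): 0.48·log₂(1.3187) = 0.1916
  (β,0): 0.26·log₂(1.9549) = 0.2514
  (β,1): 0.01·log₂(0.4762) = -0.0107
  (β,2): 0.08·log₂(0.4082) = -0.1034
Sum = 0.222 bits.

0.222 bits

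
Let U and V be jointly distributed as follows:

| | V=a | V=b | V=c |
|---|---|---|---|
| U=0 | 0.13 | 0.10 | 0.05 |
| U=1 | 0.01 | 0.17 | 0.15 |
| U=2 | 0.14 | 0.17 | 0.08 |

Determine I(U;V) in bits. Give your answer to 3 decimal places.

Marginals: p(U) = (0.2800, 0.3300, 0.3900), p(V) = (0.2800, 0.4400, 0.2800).
I(U;V) = Σ p(x,y)·log₂[p(x,y)/(p(x)p(y))].
  (0,a): 0.13·log₂(1.6582) = 0.0948
  (0,b): 0.10·log₂(0.8117) = -0.0301
  (0,c): 0.05·log₂(0.6378) = -0.0324
  (1,a): 0.01·log₂(0.1082) = -0.0321
  (1,b): 0.17·log₂(1.1708) = 0.0387
  (1,c): 0.15·log₂(1.6234) = 0.1048
  (2,a): 0.14·log₂(1.2821) = 0.0502
  (2,b): 0.17·log₂(0.9907) = -0.0023
  (2,c): 0.08·log₂(0.7326) = -0.0359
Sum = 0.156 bits.

0.156 bits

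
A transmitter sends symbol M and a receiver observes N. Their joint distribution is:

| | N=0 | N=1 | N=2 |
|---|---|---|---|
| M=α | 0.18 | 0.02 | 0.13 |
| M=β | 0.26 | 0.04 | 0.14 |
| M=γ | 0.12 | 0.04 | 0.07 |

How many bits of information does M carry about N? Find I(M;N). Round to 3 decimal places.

0.016 bits

Marginals: p(M) = (0.3300, 0.4400, 0.2300), p(N) = (0.5600, 0.1000, 0.3400).
I(M;N) = H(M) + H(N) − H(M,N).
H(M) = 1.5366, H(N) = 1.3298, H(M,N) = 2.8504.
I(M;N) = 1.5366 + 1.3298 − 2.8504 = 0.016 bits.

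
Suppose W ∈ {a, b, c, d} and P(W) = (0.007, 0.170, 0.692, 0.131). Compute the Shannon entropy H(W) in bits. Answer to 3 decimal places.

1.236 bits

H(W) = −Σ p·log₂ p.
  −(0.007)·log₂(0.007) = 0.0501
  −(0.170)·log₂(0.170) = 0.4346
  −(0.692)·log₂(0.692) = 0.3676
  −(0.131)·log₂(0.131) = 0.3841
Sum: 0.0501 + 0.4346 + 0.3676 + 0.3841 = 1.236 bits.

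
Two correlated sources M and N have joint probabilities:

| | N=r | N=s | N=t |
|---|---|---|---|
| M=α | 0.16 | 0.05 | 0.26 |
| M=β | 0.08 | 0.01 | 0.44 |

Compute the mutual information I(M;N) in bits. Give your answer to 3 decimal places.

0.072 bits

Marginals: p(M) = (0.4700, 0.5300), p(N) = (0.2400, 0.0600, 0.7000).
I(M;N) = H(M) + H(N) − H(M,N).
H(M) = 0.9974, H(N) = 1.0979, H(M,N) = 2.0235.
I(M;N) = 0.9974 + 1.0979 − 2.0235 = 0.072 bits.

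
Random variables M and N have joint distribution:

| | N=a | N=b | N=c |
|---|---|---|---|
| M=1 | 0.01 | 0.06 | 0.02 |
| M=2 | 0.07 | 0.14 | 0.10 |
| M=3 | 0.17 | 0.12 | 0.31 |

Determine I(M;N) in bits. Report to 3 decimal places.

Marginals: p(M) = (0.0900, 0.3100, 0.6000), p(N) = (0.2500, 0.3200, 0.4300).
I(M;N) = Σ p(x,y)·log₂[p(x,y)/(p(x)p(y))].
  (1,a): 0.01·log₂(0.4444) = -0.0117
  (1,b): 0.06·log₂(2.0833) = 0.0635
  (1,c): 0.02·log₂(0.5168) = -0.0190
  (2,a): 0.07·log₂(0.9032) = -0.0103
  (2,b): 0.14·log₂(1.4113) = 0.0696
  (2,c): 0.10·log₂(0.7502) = -0.0415
  (3,a): 0.17·log₂(1.1333) = 0.0307
  (3,b): 0.12·log₂(0.6250) = -0.0814
  (3,c): 0.31·log₂(1.2016) = 0.0821
Sum = 0.082 bits.

0.082 bits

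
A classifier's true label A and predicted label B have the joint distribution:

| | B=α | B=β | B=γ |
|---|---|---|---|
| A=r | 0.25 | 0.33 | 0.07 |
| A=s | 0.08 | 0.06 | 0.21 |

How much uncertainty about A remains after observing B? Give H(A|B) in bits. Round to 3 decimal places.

0.732 bits

Chain rule: H(A|B) = H(A,B) − H(B).
Marginals: p(A) = (0.6500, 0.3500), p(B) = (0.3300, 0.3900, 0.2800).
H(A,B) = 2.3042 bits; H(B) = 1.5718 bits.
H(A|B) = 2.3042 − 1.5718 = 0.732 bits.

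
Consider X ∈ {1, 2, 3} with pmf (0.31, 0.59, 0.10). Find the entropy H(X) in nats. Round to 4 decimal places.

H(X) = −Σ p·ln p.
  −(0.31)·ln(0.31) = 0.36307
  −(0.59)·ln(0.59) = 0.31130
  −(0.10)·ln(0.10) = 0.23026
Sum: 0.36307 + 0.31130 + 0.23026 = 0.9046 nats.

0.9046 nats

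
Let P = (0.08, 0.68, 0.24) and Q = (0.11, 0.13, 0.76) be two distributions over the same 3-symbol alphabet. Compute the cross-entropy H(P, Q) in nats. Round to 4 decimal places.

1.6298 nats

H(P,Q) = −Σ p·ln q.
  −0.08·ln(0.11) = 0.17658
  −0.68·ln(0.13) = 1.38735
  −0.24·ln(0.76) = 0.06586
H(P,Q) = 1.6298 nats.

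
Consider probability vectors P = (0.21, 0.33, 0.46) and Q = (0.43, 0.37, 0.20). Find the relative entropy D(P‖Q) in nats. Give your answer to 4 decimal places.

D(P‖Q) = Σ p·ln(p/q).
  0.21·ln(0.21/0.43) = -0.15050
  0.33·ln(0.33/0.37) = -0.03776
  0.46·ln(0.46/0.20) = 0.38314
D(P‖Q) = 0.1949 nats.

0.1949 nats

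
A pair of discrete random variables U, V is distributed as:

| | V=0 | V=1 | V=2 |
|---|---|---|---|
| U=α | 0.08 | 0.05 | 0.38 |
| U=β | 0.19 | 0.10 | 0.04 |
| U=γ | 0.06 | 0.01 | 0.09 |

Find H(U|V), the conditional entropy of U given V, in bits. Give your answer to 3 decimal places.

Chain rule: H(U|V) = H(U,V) − H(V).
Marginals: p(U) = (0.5100, 0.3300, 0.1600), p(V) = (0.3300, 0.1600, 0.5100).
H(U,V) = 2.6339 bits; H(V) = 1.4463 bits.
H(U|V) = 2.6339 − 1.4463 = 1.188 bits.

1.188 bits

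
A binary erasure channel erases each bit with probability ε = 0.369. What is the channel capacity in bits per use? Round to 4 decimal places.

Binary erasure channel: capacity C = 1 − ε.
C = 1 − 0.369 = 0.6310 bits per channel use.

0.6310 bits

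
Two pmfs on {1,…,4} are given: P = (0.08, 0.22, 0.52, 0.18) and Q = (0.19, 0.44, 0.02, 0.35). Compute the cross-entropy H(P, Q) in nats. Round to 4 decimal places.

2.5367 nats

H(P,Q) = −Σ p·ln q.
  −0.08·ln(0.19) = 0.13286
  −0.22·ln(0.44) = 0.18062
  −0.52·ln(0.02) = 2.03425
  −0.18·ln(0.35) = 0.18897
H(P,Q) = 2.5367 nats.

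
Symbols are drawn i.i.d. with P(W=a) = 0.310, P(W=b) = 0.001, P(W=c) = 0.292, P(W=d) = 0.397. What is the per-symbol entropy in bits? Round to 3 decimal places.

1.581 bits

H(W) = −Σ p·log₂ p.
  −(0.310)·log₂(0.310) = 0.5238
  −(0.001)·log₂(0.001) = 0.0100
  −(0.292)·log₂(0.292) = 0.5186
  −(0.397)·log₂(0.397) = 0.5291
Sum: 0.5238 + 0.0100 + 0.5186 + 0.5291 = 1.581 bits.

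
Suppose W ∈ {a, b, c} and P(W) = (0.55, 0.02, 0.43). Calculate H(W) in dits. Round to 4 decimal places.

H(W) = −Σ p·log₁₀ p.
  −(0.55)·log₁₀(0.55) = 0.14280
  −(0.02)·log₁₀(0.02) = 0.03398
  −(0.43)·log₁₀(0.43) = 0.15761
Sum: 0.14280 + 0.03398 + 0.15761 = 0.3344 dits.

0.3344 dits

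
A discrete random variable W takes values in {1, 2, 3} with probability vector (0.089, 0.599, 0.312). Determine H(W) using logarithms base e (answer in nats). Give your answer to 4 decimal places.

0.8857 nats

H(W) = −Σ p·ln p.
  −(0.089)·ln(0.089) = 0.21530
  −(0.599)·ln(0.599) = 0.30698
  −(0.312)·ln(0.312) = 0.36340
Sum: 0.21530 + 0.30698 + 0.36340 = 0.8857 nats.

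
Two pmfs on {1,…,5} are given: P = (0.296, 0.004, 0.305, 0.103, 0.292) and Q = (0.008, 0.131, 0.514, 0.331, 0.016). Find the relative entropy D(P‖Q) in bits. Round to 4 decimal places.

2.3422 bits

D(P‖Q) = Σ p·log₂(p/q).
  0.296·log₂(0.296/0.008) = 1.54200
  0.004·log₂(0.004/0.131) = -0.02013
  0.305·log₂(0.305/0.514) = -0.22965
  0.103·log₂(0.103/0.331) = -0.17347
  0.292·log₂(0.292/0.016) = 1.22343
D(P‖Q) = 2.3422 bits.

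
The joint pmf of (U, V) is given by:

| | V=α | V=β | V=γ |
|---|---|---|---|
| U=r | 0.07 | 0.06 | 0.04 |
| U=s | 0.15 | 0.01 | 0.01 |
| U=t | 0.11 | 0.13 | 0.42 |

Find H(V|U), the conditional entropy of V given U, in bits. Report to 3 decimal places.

1.235 bits

Chain rule: H(V|U) = H(U,V) − H(U).
Marginals: p(U) = (0.1700, 0.1700, 0.6600), p(V) = (0.3300, 0.2000, 0.4700).
H(U,V) = 2.4998 bits; H(U) = 1.2648 bits.
H(V|U) = 2.4998 − 1.2648 = 1.235 bits.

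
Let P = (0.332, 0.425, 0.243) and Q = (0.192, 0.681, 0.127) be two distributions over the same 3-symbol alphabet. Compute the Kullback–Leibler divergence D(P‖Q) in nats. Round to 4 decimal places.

D(P‖Q) = Σ p·ln(p/q).
  0.332·ln(0.332/0.192) = 0.18182
  0.425·ln(0.425/0.681) = -0.20038
  0.243·ln(0.243/0.127) = 0.15768
D(P‖Q) = 0.1391 nats.

0.1391 nats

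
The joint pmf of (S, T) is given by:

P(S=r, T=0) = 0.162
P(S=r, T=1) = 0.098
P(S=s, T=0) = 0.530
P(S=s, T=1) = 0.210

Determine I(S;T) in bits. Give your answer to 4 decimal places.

0.0055 bits

Marginals: p(S) = (0.2600, 0.7400), p(T) = (0.6920, 0.3080).
I(S;T) = Σ p(x,y)·log₂[p(x,y)/(p(x)p(y))].
  (r,0): 0.162·log₂(0.9004) = -0.02452
  (r,1): 0.098·log₂(1.2238) = 0.02855
  (s,0): 0.530·log₂(1.0350) = 0.02630
  (s,1): 0.210·log₂(0.9214) = -0.02481
Sum = 0.0055 bits.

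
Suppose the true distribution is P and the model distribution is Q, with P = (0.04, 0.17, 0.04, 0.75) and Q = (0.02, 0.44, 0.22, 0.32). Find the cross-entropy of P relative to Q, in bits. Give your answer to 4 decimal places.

1.7474 bits

H(P,Q) = −Σ p·log₂ q.
  −0.04·log₂(0.02) = 0.22575
  −0.17·log₂(0.44) = 0.20135
  −0.04·log₂(0.22) = 0.08738
  −0.75·log₂(0.32) = 1.23289
H(P,Q) = 1.7474 bits.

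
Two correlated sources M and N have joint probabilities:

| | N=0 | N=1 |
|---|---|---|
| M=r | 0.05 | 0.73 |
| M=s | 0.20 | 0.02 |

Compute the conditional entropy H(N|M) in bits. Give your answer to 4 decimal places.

0.3646 bits

Chain rule: H(N|M) = H(M,N) − H(M).
Marginals: p(M) = (0.7800, 0.2200), p(N) = (0.2500, 0.7500).
H(M,N) = 1.1248 bits; H(M) = 0.7602 bits.
H(N|M) = 1.1248 − 0.7602 = 0.3646 bits.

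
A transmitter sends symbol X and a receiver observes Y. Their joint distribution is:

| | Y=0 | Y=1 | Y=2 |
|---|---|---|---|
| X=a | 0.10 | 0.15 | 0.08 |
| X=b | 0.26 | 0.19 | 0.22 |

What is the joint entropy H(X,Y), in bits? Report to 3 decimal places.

H(X,Y) = −Σ p(x,y)·log₂ p(x,y) over all 6 cells.
  cell (a,0): −0.10·log₂0.10 = 0.3322
  cell (a,1): −0.15·log₂0.15 = 0.4105
  cell (a,2): −0.08·log₂0.08 = 0.2915
  cell (b,0): −0.26·log₂0.26 = 0.5053
  cell (b,1): −0.19·log₂0.19 = 0.4552
  cell (b,2): −0.22·log₂0.22 = 0.4806
Sum = 2.475 bits.

2.475 bits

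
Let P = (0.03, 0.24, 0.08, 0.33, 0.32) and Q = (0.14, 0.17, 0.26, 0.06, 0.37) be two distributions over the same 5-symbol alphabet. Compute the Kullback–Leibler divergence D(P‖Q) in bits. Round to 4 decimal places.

D(P‖Q) = Σ p·log₂(p/q).
  0.03·log₂(0.03/0.14) = -0.06667
  0.24·log₂(0.24/0.17) = 0.11940
  0.08·log₂(0.08/0.26) = -0.13604
  0.33·log₂(0.33/0.06) = 0.81161
  0.32·log₂(0.32/0.37) = -0.06703
D(P‖Q) = 0.6613 bits.

0.6613 bits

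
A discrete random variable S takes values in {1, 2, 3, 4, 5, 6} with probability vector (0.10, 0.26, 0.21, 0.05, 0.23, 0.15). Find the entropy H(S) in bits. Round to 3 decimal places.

2.425 bits

H(S) = −Σ p·log₂ p.
  −(0.10)·log₂(0.10) = 0.3322
  −(0.26)·log₂(0.26) = 0.5053
  −(0.21)·log₂(0.21) = 0.4728
  −(0.05)·log₂(0.05) = 0.2161
  −(0.23)·log₂(0.23) = 0.4877
  −(0.15)·log₂(0.15) = 0.4105
Sum: 0.3322 + 0.5053 + 0.4728 + 0.2161 + 0.4877 + 0.4105 = 2.425 bits.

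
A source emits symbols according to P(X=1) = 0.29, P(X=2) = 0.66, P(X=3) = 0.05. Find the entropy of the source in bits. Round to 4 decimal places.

H(X) = −Σ p·log₂ p.
  −(0.29)·log₂(0.29) = 0.51790
  −(0.66)·log₂(0.66) = 0.39564
  −(0.05)·log₂(0.05) = 0.21610
Sum: 0.51790 + 0.39564 + 0.21610 = 1.1296 bits.

1.1296 bits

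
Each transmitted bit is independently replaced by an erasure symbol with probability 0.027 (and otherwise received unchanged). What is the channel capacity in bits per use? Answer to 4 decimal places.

0.9730 bits

Binary erasure channel: capacity C = 1 − ε.
C = 1 − 0.027 = 0.9730 bits per channel use.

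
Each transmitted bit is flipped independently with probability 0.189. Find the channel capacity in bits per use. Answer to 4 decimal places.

0.3006 bits

Binary symmetric channel: C = 1 − h₂(ε) where h₂ is the binary entropy function.
h₂(0.189) = −0.189·log₂0.189 − 0.811·log₂0.811 = 0.6994.
C = 1 − 0.6994 = 0.3006 bits per channel use.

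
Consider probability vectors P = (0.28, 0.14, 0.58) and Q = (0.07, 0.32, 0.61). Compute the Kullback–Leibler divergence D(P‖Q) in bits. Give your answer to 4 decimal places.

0.3508 bits

D(P‖Q) = Σ p·log₂(p/q).
  0.28·log₂(0.28/0.07) = 0.56000
  0.14·log₂(0.14/0.32) = -0.16697
  0.58·log₂(0.58/0.61) = -0.04220
D(P‖Q) = 0.3508 bits.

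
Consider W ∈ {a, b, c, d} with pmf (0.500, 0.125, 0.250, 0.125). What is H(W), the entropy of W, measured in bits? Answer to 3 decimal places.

1.750 bits

H(W) = −Σ p·log₂ p.
  −(0.500)·log₂(0.500) = 0.5000
  −(0.125)·log₂(0.125) = 0.3750
  −(0.250)·log₂(0.250) = 0.5000
  −(0.125)·log₂(0.125) = 0.3750
Sum: 0.5000 + 0.3750 + 0.5000 + 0.3750 = 1.750 bits.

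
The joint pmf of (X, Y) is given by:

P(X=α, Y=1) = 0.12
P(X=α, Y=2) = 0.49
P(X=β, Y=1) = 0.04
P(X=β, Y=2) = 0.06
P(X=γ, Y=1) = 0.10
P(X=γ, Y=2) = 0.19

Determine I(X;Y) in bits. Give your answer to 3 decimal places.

Marginals: p(X) = (0.6100, 0.1000, 0.2900), p(Y) = (0.2600, 0.7400).
I(X;Y) = Σ p(x,y)·log₂[p(x,y)/(p(x)p(y))].
  (α,1): 0.12·log₂(0.7566) = -0.0483
  (α,2): 0.49·log₂(1.0855) = 0.0580
  (β,1): 0.04·log₂(1.5385) = 0.0249
  (β,2): 0.06·log₂(0.8108) = -0.0182
  (γ,1): 0.10·log₂(1.3263) = 0.0407
  (γ,2): 0.19·log₂(0.8854) = -0.0334
Sum = 0.024 bits.

0.024 bits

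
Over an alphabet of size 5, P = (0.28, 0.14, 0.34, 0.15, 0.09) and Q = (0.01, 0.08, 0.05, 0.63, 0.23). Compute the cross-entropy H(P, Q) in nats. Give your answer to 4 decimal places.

H(P,Q) = −Σ p·ln q.
  −0.28·ln(0.01) = 1.28945
  −0.14·ln(0.08) = 0.35360
  −0.34·ln(0.05) = 1.01855
  −0.15·ln(0.63) = 0.06931
  −0.09·ln(0.23) = 0.13227
H(P,Q) = 2.8632 nats.

2.8632 nats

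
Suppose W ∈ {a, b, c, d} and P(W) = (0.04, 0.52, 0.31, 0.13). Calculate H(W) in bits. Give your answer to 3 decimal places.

H(W) = −Σ p·log₂ p.
  −(0.04)·log₂(0.04) = 0.1858
  −(0.52)·log₂(0.52) = 0.4906
  −(0.31)·log₂(0.31) = 0.5238
  −(0.13)·log₂(0.13) = 0.3826
Sum: 0.1858 + 0.4906 + 0.5238 + 0.3826 = 1.583 bits.

1.583 bits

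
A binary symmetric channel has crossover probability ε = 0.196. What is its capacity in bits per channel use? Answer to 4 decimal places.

0.2861 bits

Binary symmetric channel: C = 1 − h₂(ε) where h₂ is the binary entropy function.
h₂(0.196) = −0.196·log₂0.196 − 0.804·log₂0.804 = 0.7139.
C = 1 − 0.7139 = 0.2861 bits per channel use.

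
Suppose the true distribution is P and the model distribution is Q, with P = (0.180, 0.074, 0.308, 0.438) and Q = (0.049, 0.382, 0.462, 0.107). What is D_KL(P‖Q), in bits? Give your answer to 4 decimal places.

0.8731 bits

D(P‖Q) = Σ p·log₂(p/q).
  0.180·log₂(0.180/0.049) = 0.33789
  0.074·log₂(0.074/0.382) = -0.17523
  0.308·log₂(0.308/0.462) = -0.18017
  0.438·log₂(0.438/0.107) = 0.89059
D(P‖Q) = 0.8731 bits.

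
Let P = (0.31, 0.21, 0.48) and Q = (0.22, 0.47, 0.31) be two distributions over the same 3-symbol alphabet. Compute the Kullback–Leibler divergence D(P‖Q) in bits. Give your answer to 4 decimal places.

D(P‖Q) = Σ p·log₂(p/q).
  0.31·log₂(0.31/0.22) = 0.15338
  0.21·log₂(0.21/0.47) = -0.24408
  0.48·log₂(0.48/0.31) = 0.30277
D(P‖Q) = 0.2121 bits.

0.2121 bits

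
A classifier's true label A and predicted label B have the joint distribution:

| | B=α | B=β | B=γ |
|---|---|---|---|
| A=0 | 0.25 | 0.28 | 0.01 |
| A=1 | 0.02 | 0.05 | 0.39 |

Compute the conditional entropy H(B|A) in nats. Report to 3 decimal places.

0.654 nats

Chain rule: H(B|A) = H(A,B) − H(A).
Marginals: p(A) = (0.5400, 0.4600), p(B) = (0.2700, 0.3300, 0.4000).
H(A,B) = 1.3443 nats; H(A) = 0.6899 nats.
H(B|A) = 1.3443 − 0.6899 = 0.654 nats.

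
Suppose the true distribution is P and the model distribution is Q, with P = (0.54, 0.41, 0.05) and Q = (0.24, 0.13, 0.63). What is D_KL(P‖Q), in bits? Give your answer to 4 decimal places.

1.1284 bits

D(P‖Q) = Σ p·log₂(p/q).
  0.54·log₂(0.54/0.24) = 0.63176
  0.41·log₂(0.41/0.13) = 0.67942
  0.05·log₂(0.05/0.63) = -0.18277
D(P‖Q) = 1.1284 bits.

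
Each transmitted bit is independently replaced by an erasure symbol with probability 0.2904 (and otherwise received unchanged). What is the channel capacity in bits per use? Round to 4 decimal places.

0.7096 bits

Binary erasure channel: capacity C = 1 − ε.
C = 1 − 0.2904 = 0.7096 bits per channel use.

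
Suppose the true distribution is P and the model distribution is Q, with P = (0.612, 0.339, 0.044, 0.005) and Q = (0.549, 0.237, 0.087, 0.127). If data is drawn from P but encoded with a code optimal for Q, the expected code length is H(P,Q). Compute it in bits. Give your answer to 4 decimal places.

H(P,Q) = −Σ p·log₂ q.
  −0.612·log₂(0.549) = 0.52945
  −0.339·log₂(0.237) = 0.70412
  −0.044·log₂(0.087) = 0.15500
  −0.005·log₂(0.127) = 0.01489
H(P,Q) = 1.4035 bits.

1.4035 bits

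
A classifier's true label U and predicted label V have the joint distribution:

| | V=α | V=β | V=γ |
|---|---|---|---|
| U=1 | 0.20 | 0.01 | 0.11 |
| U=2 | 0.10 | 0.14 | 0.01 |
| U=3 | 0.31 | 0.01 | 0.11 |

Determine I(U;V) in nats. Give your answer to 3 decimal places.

0.193 nats

Marginals: p(U) = (0.3200, 0.2500, 0.4300), p(V) = (0.6100, 0.1600, 0.2300).
I(U;V) = H(U) + H(V) − H(U,V).
H(U) = 1.0741, H(V) = 0.9328, H(U,V) = 1.8142.
I(U;V) = 1.0741 + 0.9328 − 1.8142 = 0.193 nats.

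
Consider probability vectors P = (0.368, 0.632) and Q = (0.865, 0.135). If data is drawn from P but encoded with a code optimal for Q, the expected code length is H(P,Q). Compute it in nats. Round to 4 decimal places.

H(P,Q) = −Σ p·ln q.
  −0.368·ln(0.865) = 0.05337
  −0.632·ln(0.135) = 1.26557
H(P,Q) = 1.3189 nats.

1.3189 nats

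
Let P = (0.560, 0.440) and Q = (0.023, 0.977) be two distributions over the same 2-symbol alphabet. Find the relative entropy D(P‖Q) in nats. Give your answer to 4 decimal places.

D(P‖Q) = Σ p·ln(p/q).
  0.560·ln(0.560/0.023) = 1.78777
  0.440·ln(0.440/0.977) = -0.35099
D(P‖Q) = 1.4368 nats.

1.4368 nats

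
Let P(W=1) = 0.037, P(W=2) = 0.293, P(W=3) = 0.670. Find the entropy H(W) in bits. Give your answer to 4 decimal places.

H(W) = −Σ p·log₂ p.
  −(0.037)·log₂(0.037) = 0.17598
  −(0.293)·log₂(0.293) = 0.51891
  −(0.670)·log₂(0.670) = 0.38710
Sum: 0.17598 + 0.51891 + 0.38710 = 1.0820 bits.

1.0820 bits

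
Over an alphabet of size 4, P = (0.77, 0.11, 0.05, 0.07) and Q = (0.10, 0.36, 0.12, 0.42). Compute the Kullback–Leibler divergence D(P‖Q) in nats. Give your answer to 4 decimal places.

D(P‖Q) = Σ p·ln(p/q).
  0.77·ln(0.77/0.10) = 1.57174
  0.11·ln(0.11/0.36) = -0.13042
  0.05·ln(0.05/0.12) = -0.04377
  0.07·ln(0.07/0.42) = -0.12542
D(P‖Q) = 1.2721 nats.

1.2721 nats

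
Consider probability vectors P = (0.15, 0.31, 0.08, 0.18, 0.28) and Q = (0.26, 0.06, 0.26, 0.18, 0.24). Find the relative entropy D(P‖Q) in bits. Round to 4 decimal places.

0.5417 bits

D(P‖Q) = Σ p·log₂(p/q).
  0.15·log₂(0.15/0.26) = -0.11903
  0.31·log₂(0.31/0.06) = 0.73446
  0.08·log₂(0.08/0.26) = -0.13604
  0.18·log₂(0.18/0.18) = 0.00000
  0.28·log₂(0.28/0.24) = 0.06227
D(P‖Q) = 0.5417 bits.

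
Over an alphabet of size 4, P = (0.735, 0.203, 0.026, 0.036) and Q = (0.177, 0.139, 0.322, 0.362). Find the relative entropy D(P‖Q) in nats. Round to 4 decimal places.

D(P‖Q) = Σ p·ln(p/q).
  0.735·ln(0.735/0.177) = 1.04643
  0.203·ln(0.203/0.139) = 0.07688
  0.026·ln(0.026/0.322) = -0.06543
  0.036·ln(0.036/0.362) = -0.08309
D(P‖Q) = 0.9748 nats.

0.9748 nats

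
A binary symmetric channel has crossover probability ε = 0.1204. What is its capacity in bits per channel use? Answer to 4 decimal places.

0.4695 bits

Binary symmetric channel: C = 1 − h₂(ε) where h₂ is the binary entropy function.
h₂(0.1204) = −0.1204·log₂0.1204 − 0.8796·log₂0.8796 = 0.5305.
C = 1 − 0.5305 = 0.4695 bits per channel use.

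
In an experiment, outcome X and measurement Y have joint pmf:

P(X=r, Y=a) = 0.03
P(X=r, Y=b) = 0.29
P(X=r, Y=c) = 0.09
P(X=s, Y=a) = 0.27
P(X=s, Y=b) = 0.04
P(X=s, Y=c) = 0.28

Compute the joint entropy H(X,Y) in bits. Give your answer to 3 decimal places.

2.192 bits

H(X,Y) = −Σ p(x,y)·log₂ p(x,y) over all 6 cells.
  cell (r,a): −0.03·log₂0.03 = 0.1518
  cell (r,b): −0.29·log₂0.29 = 0.5179
  cell (r,c): −0.09·log₂0.09 = 0.3127
  cell (s,a): −0.27·log₂0.27 = 0.5100
  cell (s,b): −0.04·log₂0.04 = 0.1858
  cell (s,c): −0.28·log₂0.28 = 0.5142
Sum = 2.192 bits.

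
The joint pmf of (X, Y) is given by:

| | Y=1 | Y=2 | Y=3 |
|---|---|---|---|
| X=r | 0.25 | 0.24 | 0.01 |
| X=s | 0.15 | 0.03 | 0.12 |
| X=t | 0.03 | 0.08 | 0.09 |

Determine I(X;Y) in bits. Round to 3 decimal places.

0.274 bits

Marginals: p(X) = (0.5000, 0.3000, 0.2000), p(Y) = (0.4300, 0.3500, 0.2200).
I(X;Y) = Σ p(x,y)·log₂[p(x,y)/(p(x)p(y))].
  (r,1): 0.25·log₂(1.1628) = 0.0544
  (r,2): 0.24·log₂(1.3714) = 0.1094
  (r,3): 0.01·log₂(0.0909) = -0.0346
  (s,1): 0.15·log₂(1.1628) = 0.0326
  (s,2): 0.03·log₂(0.2857) = -0.0542
  (s,3): 0.12·log₂(1.8182) = 0.1035
  (t,1): 0.03·log₂(0.3488) = -0.0456
  (t,2): 0.08·log₂(1.1429) = 0.0154
  (t,3): 0.09·log₂(2.0455) = 0.0929
Sum = 0.274 bits.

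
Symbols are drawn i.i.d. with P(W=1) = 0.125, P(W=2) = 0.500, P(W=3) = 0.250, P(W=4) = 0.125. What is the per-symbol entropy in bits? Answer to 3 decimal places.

H(W) = −Σ p·log₂ p.
  −(0.125)·log₂(0.125) = 0.3750
  −(0.500)·log₂(0.500) = 0.5000
  −(0.250)·log₂(0.250) = 0.5000
  −(0.125)·log₂(0.125) = 0.3750
Sum: 0.3750 + 0.5000 + 0.5000 + 0.3750 = 1.750 bits.

1.750 bits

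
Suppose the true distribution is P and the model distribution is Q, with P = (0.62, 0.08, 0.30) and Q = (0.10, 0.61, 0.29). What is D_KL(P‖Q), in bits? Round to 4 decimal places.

1.4122 bits

D(P‖Q) = Σ p·log₂(p/q).
  0.62·log₂(0.62/0.10) = 1.63201
  0.08·log₂(0.08/0.61) = -0.23446
  0.30·log₂(0.30/0.29) = 0.01467
D(P‖Q) = 1.4122 bits.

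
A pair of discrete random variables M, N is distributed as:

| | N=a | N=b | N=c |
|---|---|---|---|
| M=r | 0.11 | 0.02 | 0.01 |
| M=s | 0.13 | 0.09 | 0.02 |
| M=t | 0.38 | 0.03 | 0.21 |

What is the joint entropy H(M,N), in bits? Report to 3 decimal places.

2.493 bits

H(M,N) = −Σ p(x,y)·log₂ p(x,y) over all 9 cells.
  cell (r,a): −0.11·log₂0.11 = 0.3503
  cell (r,b): −0.02·log₂0.02 = 0.1129
  cell (r,c): −0.01·log₂0.01 = 0.0664
  cell (s,a): −0.13·log₂0.13 = 0.3826
  cell (s,b): −0.09·log₂0.09 = 0.3127
  cell (s,c): −0.02·log₂0.02 = 0.1129
  cell (t,a): −0.38·log₂0.38 = 0.5305
  cell (t,b): −0.03·log₂0.03 = 0.1518
  cell (t,c): −0.21·log₂0.21 = 0.4728
Sum = 2.493 bits.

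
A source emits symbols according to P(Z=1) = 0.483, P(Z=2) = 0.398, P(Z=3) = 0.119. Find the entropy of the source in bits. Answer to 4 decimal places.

H(Z) = −Σ p·log₂ p.
  −(0.483)·log₂(0.483) = 0.50710
  −(0.398)·log₂(0.398) = 0.52901
  −(0.119)·log₂(0.119) = 0.36545
Sum: 0.50710 + 0.52901 + 0.36545 = 1.4016 bits.

1.4016 bits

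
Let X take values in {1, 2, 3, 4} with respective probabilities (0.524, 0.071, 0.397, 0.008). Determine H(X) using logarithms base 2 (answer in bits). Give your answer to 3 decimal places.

H(X) = −Σ p·log₂ p.
  −(0.524)·log₂(0.524) = 0.4886
  −(0.071)·log₂(0.071) = 0.2709
  −(0.397)·log₂(0.397) = 0.5291
  −(0.008)·log₂(0.008) = 0.0557
Sum: 0.4886 + 0.2709 + 0.5291 + 0.0557 = 1.344 bits.

1.344 bits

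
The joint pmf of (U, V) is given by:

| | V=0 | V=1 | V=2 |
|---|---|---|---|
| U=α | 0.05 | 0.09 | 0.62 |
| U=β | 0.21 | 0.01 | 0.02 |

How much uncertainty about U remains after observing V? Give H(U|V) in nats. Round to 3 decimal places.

0.249 nats

Chain rule: H(U|V) = H(U,V) − H(V).
Marginals: p(U) = (0.7600, 0.2400), p(V) = (0.2600, 0.1000, 0.6400).
H(U,V) = 1.1149 nats; H(V) = 0.8661 nats.
H(U|V) = 1.1149 − 0.8661 = 0.249 nats.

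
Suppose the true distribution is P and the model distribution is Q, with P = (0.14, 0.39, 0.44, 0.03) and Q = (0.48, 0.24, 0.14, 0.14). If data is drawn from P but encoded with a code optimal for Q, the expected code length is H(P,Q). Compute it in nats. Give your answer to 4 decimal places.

H(P,Q) = −Σ p·ln q.
  −0.14·ln(0.48) = 0.10276
  −0.39·ln(0.24) = 0.55658
  −0.44·ln(0.14) = 0.86509
  −0.03·ln(0.14) = 0.05898
H(P,Q) = 1.5834 nats.

1.5834 nats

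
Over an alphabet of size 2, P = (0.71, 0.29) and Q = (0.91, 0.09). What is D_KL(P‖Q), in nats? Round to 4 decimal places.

D(P‖Q) = Σ p·ln(p/q).
  0.71·ln(0.71/0.91) = -0.17621
  0.29·ln(0.29/0.09) = 0.33932
D(P‖Q) = 0.1631 nats.

0.1631 nats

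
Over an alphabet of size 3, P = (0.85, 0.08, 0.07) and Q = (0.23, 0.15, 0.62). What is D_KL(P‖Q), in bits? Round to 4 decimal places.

D(P‖Q) = Σ p·log₂(p/q).
  0.85·log₂(0.85/0.23) = 1.60295
  0.08·log₂(0.08/0.15) = -0.07255
  0.07·log₂(0.07/0.62) = -0.22028
D(P‖Q) = 1.3101 bits.

1.3101 bits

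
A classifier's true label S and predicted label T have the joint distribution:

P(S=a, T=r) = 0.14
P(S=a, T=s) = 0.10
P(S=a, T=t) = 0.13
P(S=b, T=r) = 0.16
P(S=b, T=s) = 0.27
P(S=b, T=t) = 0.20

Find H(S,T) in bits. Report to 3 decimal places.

2.509 bits

H(S,T) = −Σ p(x,y)·log₂ p(x,y) over all 6 cells.
  cell (a,r): −0.14·log₂0.14 = 0.3971
  cell (a,s): −0.10·log₂0.10 = 0.3322
  cell (a,t): −0.13·log₂0.13 = 0.3826
  cell (b,r): −0.16·log₂0.16 = 0.4230
  cell (b,s): −0.27·log₂0.27 = 0.5100
  cell (b,t): −0.20·log₂0.20 = 0.4644
Sum = 2.509 bits.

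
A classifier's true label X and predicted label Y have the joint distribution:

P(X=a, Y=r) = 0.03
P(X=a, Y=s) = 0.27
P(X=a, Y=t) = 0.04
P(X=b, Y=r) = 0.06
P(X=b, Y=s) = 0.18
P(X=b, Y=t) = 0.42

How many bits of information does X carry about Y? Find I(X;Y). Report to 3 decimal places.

0.209 bits

Marginals: p(X) = (0.3400, 0.6600), p(Y) = (0.0900, 0.4500, 0.4600).
I(X;Y) = Σ p(x,y)·log₂[p(x,y)/(p(x)p(y))].
  (a,r): 0.03·log₂(0.9804) = -0.0009
  (a,s): 0.27·log₂(1.7647) = 0.2212
  (a,t): 0.04·log₂(0.2558) = -0.0787
  (b,r): 0.06·log₂(1.0101) = 0.0009
  (b,s): 0.18·log₂(0.6061) = -0.1300
  (b,t): 0.42·log₂(1.3834) = 0.1967
Sum = 0.209 bits.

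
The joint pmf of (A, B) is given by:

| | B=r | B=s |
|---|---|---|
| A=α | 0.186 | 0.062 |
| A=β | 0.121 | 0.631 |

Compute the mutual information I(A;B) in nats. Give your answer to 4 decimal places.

0.1455 nats

Marginals: p(A) = (0.2480, 0.7520), p(B) = (0.3070, 0.6930).
I(A;B) = Σ p(x,y)·ln[p(x,y)/(p(x)p(y))].
  (α,r): 0.186·ln(2.4430) = 0.16614
  (α,s): 0.062·ln(0.3608) = -0.06321
  (β,r): 0.121·ln(0.5241) = -0.07817
  (β,s): 0.631·ln(1.2108) = 0.12071
Sum = 0.1455 nats.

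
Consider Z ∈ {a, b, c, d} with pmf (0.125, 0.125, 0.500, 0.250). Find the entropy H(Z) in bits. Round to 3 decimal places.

H(Z) = −Σ p·log₂ p.
  −(0.125)·log₂(0.125) = 0.3750
  −(0.125)·log₂(0.125) = 0.3750
  −(0.500)·log₂(0.500) = 0.5000
  −(0.250)·log₂(0.250) = 0.5000
Sum: 0.3750 + 0.3750 + 0.5000 + 0.5000 = 1.750 bits.

1.750 bits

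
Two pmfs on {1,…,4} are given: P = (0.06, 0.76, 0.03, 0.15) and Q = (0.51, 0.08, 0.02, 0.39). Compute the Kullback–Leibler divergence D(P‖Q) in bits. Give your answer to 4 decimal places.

2.0939 bits

D(P‖Q) = Σ p·log₂(p/q).
  0.06·log₂(0.06/0.51) = -0.18525
  0.76·log₂(0.76/0.08) = 2.46842
  0.03·log₂(0.03/0.02) = 0.01755
  0.15·log₂(0.15/0.39) = -0.20678
D(P‖Q) = 2.0939 bits.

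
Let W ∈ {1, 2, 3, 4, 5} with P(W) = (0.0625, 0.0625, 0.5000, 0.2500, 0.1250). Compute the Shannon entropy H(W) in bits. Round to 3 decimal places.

1.875 bits

H(W) = −Σ p·log₂ p.
  −(0.0625)·log₂(0.0625) = 0.2500
  −(0.0625)·log₂(0.0625) = 0.2500
  −(0.5000)·log₂(0.5000) = 0.5000
  −(0.2500)·log₂(0.2500) = 0.5000
  −(0.1250)·log₂(0.1250) = 0.3750
Sum: 0.2500 + 0.2500 + 0.5000 + 0.5000 + 0.3750 = 1.875 bits.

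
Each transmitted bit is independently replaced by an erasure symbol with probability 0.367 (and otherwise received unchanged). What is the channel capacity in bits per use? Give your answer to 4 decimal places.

Binary erasure channel: capacity C = 1 − ε.
C = 1 − 0.367 = 0.6330 bits per channel use.

0.6330 bits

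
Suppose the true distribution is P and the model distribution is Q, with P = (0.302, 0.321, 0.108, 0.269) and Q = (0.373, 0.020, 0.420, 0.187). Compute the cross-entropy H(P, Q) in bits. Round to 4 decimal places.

3.0272 bits

H(P,Q) = −Σ p·log₂ q.
  −0.302·log₂(0.373) = 0.42967
  −0.321·log₂(0.020) = 1.81168
  −0.108·log₂(0.420) = 0.13517
  −0.269·log₂(0.187) = 0.65068
H(P,Q) = 3.0272 bits.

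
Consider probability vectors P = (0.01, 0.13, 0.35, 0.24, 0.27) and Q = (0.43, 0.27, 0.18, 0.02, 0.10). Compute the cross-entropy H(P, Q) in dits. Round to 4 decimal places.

H(P,Q) = −Σ p·log₁₀ q.
  −0.01·log₁₀(0.43) = 0.00367
  −0.13·log₁₀(0.27) = 0.07392
  −0.35·log₁₀(0.18) = 0.26065
  −0.24·log₁₀(0.02) = 0.40775
  −0.27·log₁₀(0.10) = 0.27000
H(P,Q) = 1.0160 dits.

1.0160 dits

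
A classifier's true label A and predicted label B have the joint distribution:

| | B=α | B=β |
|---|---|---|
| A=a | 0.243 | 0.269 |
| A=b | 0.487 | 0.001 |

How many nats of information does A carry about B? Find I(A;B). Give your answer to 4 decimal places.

0.2218 nats

Marginals: p(A) = (0.5120, 0.4880), p(B) = (0.7300, 0.2700).
I(A;B) = Σ p(x,y)·ln[p(x,y)/(p(x)p(y))].
  (a,α): 0.243·ln(0.6501) = -0.10462
  (a,β): 0.269·ln(1.9459) = 0.17908
  (b,α): 0.487·ln(1.3671) = 0.15227
  (b,β): 0.001·ln(0.0076) = -0.00488
Sum = 0.2218 nats.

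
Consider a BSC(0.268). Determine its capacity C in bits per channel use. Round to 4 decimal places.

Binary symmetric channel: C = 1 − h₂(ε) where h₂ is the binary entropy function.
h₂(0.268) = −0.268·log₂0.268 − 0.732·log₂0.732 = 0.8386.
C = 1 − 0.8386 = 0.1614 bits per channel use.

0.1614 bits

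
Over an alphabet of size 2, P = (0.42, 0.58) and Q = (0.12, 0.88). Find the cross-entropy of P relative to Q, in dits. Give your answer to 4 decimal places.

H(P,Q) = −Σ p·log₁₀ q.
  −0.42·log₁₀(0.12) = 0.38674
  −0.58·log₁₀(0.88) = 0.03220
H(P,Q) = 0.4189 dits.

0.4189 dits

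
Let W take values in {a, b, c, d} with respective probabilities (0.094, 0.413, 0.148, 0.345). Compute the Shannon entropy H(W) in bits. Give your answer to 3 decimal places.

1.785 bits

H(W) = −Σ p·log₂ p.
  −(0.094)·log₂(0.094) = 0.3207
  −(0.413)·log₂(0.413) = 0.5269
  −(0.148)·log₂(0.148) = 0.4079
  −(0.345)·log₂(0.345) = 0.5297
Sum: 0.3207 + 0.5269 + 0.4079 + 0.5297 = 1.785 bits.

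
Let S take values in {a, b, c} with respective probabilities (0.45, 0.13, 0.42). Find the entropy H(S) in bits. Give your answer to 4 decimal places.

H(S) = −Σ p·log₂ p.
  −(0.45)·log₂(0.45) = 0.51840
  −(0.13)·log₂(0.13) = 0.38264
  −(0.42)·log₂(0.42) = 0.52565
Sum: 0.51840 + 0.38264 + 0.52565 = 1.4267 bits.

1.4267 bits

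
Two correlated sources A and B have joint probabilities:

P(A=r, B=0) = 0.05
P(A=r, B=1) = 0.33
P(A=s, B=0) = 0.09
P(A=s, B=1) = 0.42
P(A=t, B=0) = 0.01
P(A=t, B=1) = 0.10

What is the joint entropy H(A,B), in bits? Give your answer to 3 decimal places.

H(A,B) = −Σ p(x,y)·log₂ p(x,y) over all 6 cells.
  cell (r,0): −0.05·log₂0.05 = 0.2161
  cell (r,1): −0.33·log₂0.33 = 0.5278
  cell (s,0): −0.09·log₂0.09 = 0.3127
  cell (s,1): −0.42·log₂0.42 = 0.5256
  cell (t,0): −0.01·log₂0.01 = 0.0664
  cell (t,1): −0.10·log₂0.10 = 0.3322
Sum = 1.981 bits.

1.981 bits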